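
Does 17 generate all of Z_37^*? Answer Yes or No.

Yes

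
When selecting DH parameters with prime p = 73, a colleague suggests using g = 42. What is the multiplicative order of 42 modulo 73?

72

ord(42) | φ(73) = 73 − 1 = 72 = 2^3 · 3^2.
Divisors of 72: 1, 2, 3, 4, 6, 8, 9, 12, 18, 24, 36, 72.
Compute 42^d (mod 73) for the divisors d until we hit 1:
42^1 ≡ 42
42^2 ≡ 12
42^3 ≡ 66
42^4 ≡ 71
42^6 ≡ 49
42^8 ≡ 4
42^9 ≡ 22
42^12 ≡ 65
42^18 ≡ 46
42^24 ≡ 64
42^36 ≡ 72
42^72 ≡ 1
The smallest such exponent is 72, so the order of 42 is 72.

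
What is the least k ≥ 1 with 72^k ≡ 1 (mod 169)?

ord(72) | φ(169) = φ(13^2) = 13·(13−1) = 156 = 2^2 · 3 · 13.
Divisors of 156: 1, 2, 3, 4, 6, 12, 13, 26, 39, 52, 78, 156.
Compute 72^d (mod 169) for the divisors d until we hit 1:
72^1 ≡ 72 (mod 169)
72^2 ≡ 114 (mod 169)
72^3 ≡ 96 (mod 169)
72^4 ≡ 152 (mod 169)
72^6 ≡ 90 (mod 169)
72^12 ≡ 157 (mod 169)
72^13 ≡ 150 (mod 169)
72^26 ≡ 23 (mod 169)
72^39 ≡ 70 (mod 169)
72^52 ≡ 22 (mod 169)
72^78 ≡ 168 (mod 169)
72^156 ≡ 1 (mod 169) ✓
Hence ord(72) = 156.

156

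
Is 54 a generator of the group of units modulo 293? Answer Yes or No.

No

φ(293) = 293 − 1 = 292 = 2^2 · 73.
It suffices to check that the order of 54 is not a proper divisor of 292: compute 54^(292/q) for q ∈ {2, 73}.
54^146 ≡ 1 (mod 293)  [q = 2: ≡ 1 ✗]
54^4 ≡ 196 (mod 293)  [q = 73: ≢ 1 ✓]
The check at q = 2 fails, so 54 generates a proper subgroup.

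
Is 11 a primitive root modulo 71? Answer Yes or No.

Yes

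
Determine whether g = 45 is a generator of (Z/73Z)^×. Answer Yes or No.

Yes

φ(73) = 73 − 1 = 72 = 2^3 · 3^2.
45 is a primitive root mod 73 iff 45^(φ(73)/q) ≢ 1 for every prime q | φ(73), i.e. q ∈ {2, 3}.
45^36 ≡ 72 (mod 73)  [q = 2: ≢ 1 ✓]
45^24 ≡ 8 (mod 73)  [q = 3: ≢ 1 ✓]
None equal 1, so ord_73(45) = 72: 45 is a primitive root.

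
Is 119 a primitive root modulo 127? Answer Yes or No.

No

φ(127) = 127 − 1 = 126 = 2 · 3^2 · 7.
119 is a primitive root mod 127 iff 119^(φ(127)/q) ≢ 1 for every prime q | φ(127), i.e. q ∈ {2, 3, 7}.
119^63 ≡ 126 (mod 127)  [q = 2: ≢ 1 ✓]
119^42 ≡ 1 (mod 127)  [q = 3: ≡ 1 ✗]
119^18 ≡ 32 (mod 127)  [q = 7: ≢ 1 ✓]
Since 119^42 ≡ 1, the order of 119 divides 42 < 126, so 119 is not a primitive root.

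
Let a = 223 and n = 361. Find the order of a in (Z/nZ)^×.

By Lagrange's theorem, ord_361(223) divides φ(361) = φ(19^2) = 19·(19−1) = 342 = 2 · 3^2 · 19.
Divisors of 342: 1, 2, 3, 6, 9, 18, 19, 38, 57, 114, 171, 342.
Check 223^d mod 361 for each divisor in increasing order:
223^1 ≡ 223
223^2 ≡ 272
223^3 ≡ 8
223^6 ≡ 64
223^9 ≡ 151
223^18 ≡ 58
223^19 ≡ 299
223^38 ≡ 234
223^57 ≡ 293
223^114 ≡ 292
223^171 ≡ 360
223^342 ≡ 1
Therefore the multiplicative order of 223 modulo 361 is 342.

342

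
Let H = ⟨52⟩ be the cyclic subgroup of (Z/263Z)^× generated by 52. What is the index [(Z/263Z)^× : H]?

2

By Lagrange's theorem, ord_263(52) divides φ(263) = 263 − 1 = 262 = 2 · 131.
Divisors of 262: 1, 2, 131, 262.
Evaluate successive powers at the divisors of 262:
52^1 ≡ 52 (mod 263)
52^2 ≡ 74 (mod 263)
52^131 ≡ 1 (mod 263) ✓
Thus |⟨52⟩| = ord(52) = 131.
[(Z/263Z)^× : ⟨52⟩] = 262/131 = 2.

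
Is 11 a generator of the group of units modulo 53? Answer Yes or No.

No

φ(53) = 53 − 1 = 52 = 2^2 · 13.
It suffices to check that the order of 11 is not a proper divisor of 52: compute 11^(52/q) for q ∈ {2, 13}.
11^26 ≡ 1 (mod 53)  [q = 2: ≡ 1 ✗]
11^4 ≡ 13 (mod 53)  [q = 13: ≢ 1 ✓]
Since 11^26 ≡ 1, the order of 11 divides 26 < 52, so 11 is not a primitive root.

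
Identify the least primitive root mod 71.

7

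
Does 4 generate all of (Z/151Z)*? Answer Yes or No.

φ(151) = 151 − 1 = 150 = 2 · 3 · 5^2.
It suffices to check that the order of 4 is not a proper divisor of 150: compute 4^(150/q) for q ∈ {2, 3, 5}.
4^75 ≡ 1 (mod 151)  [q = 2: ≡ 1 ✗]
4^50 ≡ 118 (mod 151)  [q = 3: ≢ 1 ✓]
4^30 ≡ 1 (mod 151)  [q = 5: ≡ 1 ✗]
Since 4^75 ≡ 1, the order of 4 divides 75 < 150, so 4 is not a primitive root.

No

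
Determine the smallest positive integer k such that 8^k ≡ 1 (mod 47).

23

ord(8) | φ(47) = 47 − 1 = 46 = 2 · 23.
Divisors of 46: 1, 2, 23, 46.
Check 8^d mod 47 for each divisor in increasing order:
8^1 ≡ 8 (mod 47)
8^2 ≡ 17 (mod 47)
8^23 ≡ 1 (mod 47) ✓
The smallest such exponent is 23, so the order of 8 is 23.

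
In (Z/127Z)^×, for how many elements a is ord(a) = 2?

φ(127) = 127 − 1 = 126 = 2 · 3^2 · 7.
(Z/127Z)^× is cyclic (|G| = 126); a cyclic group of order m has exactly φ(d) elements of each order d | m, and none otherwise.
2 | 126, and φ(2) = 2 − 1 = 1.

1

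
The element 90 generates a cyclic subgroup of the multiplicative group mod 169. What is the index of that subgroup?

6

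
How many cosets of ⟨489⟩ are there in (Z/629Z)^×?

48

By Lagrange's theorem, ord_629(489) divides φ(629) = φ(17·37) = (17−1)·(37−1) = 16·36 = 576 = 2^6 · 3^2.
Divisors of 576: 1, 2, 3, 4, 6, 8, 9, 12, 16, 18, 24, 32, 36, 48, 64, 72, 96, 144, 192, 288, 576.
Test each divisor d:
489^1 ≡ 489 (mod 629)
489^2 ≡ 101 (mod 629)
489^3 ≡ 327 (mod 629)
489^4 ≡ 137 (mod 629)
489^6 ≡ 628 (mod 629)
489^8 ≡ 528 (mod 629)
489^9 ≡ 302 (mod 629)
489^12 ≡ 1 (mod 629) ✓
Thus |⟨489⟩| = ord(489) = 12.
The index is φ(629) / ord(489) = 576 / 12 = 48.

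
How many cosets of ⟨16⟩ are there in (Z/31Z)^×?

ord(16) | φ(31) = 31 − 1 = 30 = 2 · 3 · 5.
Divisors of 30: 1, 2, 3, 5, 6, 10, 15, 30.
Compute 16^d (mod 31) for the divisors d until we hit 1:
16^1 ≡ 16 (mod 31)
16^2 ≡ 8 (mod 31)
16^3 ≡ 4 (mod 31)
16^5 ≡ 1 (mod 31) ✓
The order of 16 is 5, so the subgroup it generates has 5 elements.
[(Z/31Z)^× : ⟨16⟩] = 30/5 = 6.

6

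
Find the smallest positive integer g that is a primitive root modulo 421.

φ(421) = 421 − 1 = 420 = 2^2 · 3 · 5 · 7.
g is a primitive root iff g^(420/q) ≢ 1 (mod 421) for each prime q ∈ {2, 3, 5, 7}.
g = 2: 2^210 ≡ 420; 2^140 ≡ 400; 2^84 ≡ 279; 2^60 ≡ 370 — none is 1, so 2 is a primitive root.
Hence the least primitive root of 421 is 2.

2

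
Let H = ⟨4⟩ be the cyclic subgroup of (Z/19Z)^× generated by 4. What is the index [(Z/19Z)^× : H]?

2

ord(4) | φ(19) = 19 − 1 = 18 = 2 · 3^2.
Divisors of 18: 1, 2, 3, 6, 9, 18.
Evaluate successive powers at the divisors of 18:
4^1 ≡ 4 (mod 19)
4^2 ≡ 16 (mod 19)
4^3 ≡ 7 (mod 19)
4^6 ≡ 11 (mod 19)
4^9 ≡ 1 (mod 19) ✓
The order of 4 is 9, so the subgroup it generates has 9 elements.
Index = |(Z/19Z)^×| / |⟨4⟩| = 18 / 9 = 2.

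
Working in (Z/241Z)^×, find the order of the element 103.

By Lagrange's theorem, ord_241(103) divides φ(241) = 241 − 1 = 240 = 2^4 · 3 · 5.
Divisors of 240: 1, 2, 3, 4, 5, 6, 8, 10, 12, 15, 16, 20, 24, 30, 40, 48, 60, 80, 120, 240.
Compute 103^d (mod 241) for the divisors d until we hit 1:
103^1 ≡ 103 (mod 241)
103^2 ≡ 5 (mod 241)
103^3 ≡ 33 (mod 241)
103^4 ≡ 25 (mod 241)
103^5 ≡ 165 (mod 241)
103^6 ≡ 125 (mod 241)
103^8 ≡ 143 (mod 241)
103^10 ≡ 233 (mod 241)
103^12 ≡ 201 (mod 241)
103^15 ≡ 126 (mod 241)
103^16 ≡ 205 (mod 241)
103^20 ≡ 64 (mod 241)
103^24 ≡ 154 (mod 241)
103^30 ≡ 211 (mod 241)
103^40 ≡ 240 (mod 241)
103^48 ≡ 98 (mod 241)
103^60 ≡ 177 (mod 241)
103^80 ≡ 1 (mod 241) ✓
The smallest such exponent is 80, so the order of 103 is 80.

80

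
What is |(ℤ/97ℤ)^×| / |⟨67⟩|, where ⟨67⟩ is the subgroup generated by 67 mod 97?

3

By Lagrange's theorem, ord_97(67) divides φ(97) = 97 − 1 = 96 = 2^5 · 3.
Divisors of 96: 1, 2, 3, 4, 6, 8, 12, 16, 24, 32, 48, 96.
Check 67^d mod 97 for each divisor in increasing order:
67^1 ≡ 67 (mod 97)
67^2 ≡ 27 (mod 97)
67^3 ≡ 63 (mod 97)
67^4 ≡ 50 (mod 97)
67^6 ≡ 89 (mod 97)
67^8 ≡ 75 (mod 97)
67^12 ≡ 64 (mod 97)
67^16 ≡ 96 (mod 97)
67^24 ≡ 22 (mod 97)
67^32 ≡ 1 (mod 97) ✓
The order of 67 is 32, so the subgroup it generates has 32 elements.
The index is φ(97) / ord(67) = 96 / 32 = 3.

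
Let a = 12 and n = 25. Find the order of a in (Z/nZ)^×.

Since 12 ∈ (Z/25Z)^×, its order divides φ(25) = φ(5^2) = 5·(5−1) = 20 = 2^2 · 5.
Divisors of 20: 1, 2, 4, 5, 10, 20.
Evaluate successive powers at the divisors of 20:
12^1 ≡ 12 (mod 25)
12^2 ≡ 19 (mod 25)
12^4 ≡ 11 (mod 25)
12^5 ≡ 7 (mod 25)
12^10 ≡ 24 (mod 25)
12^20 ≡ 1 (mod 25) ✓
So ord_25(12) = 20.

20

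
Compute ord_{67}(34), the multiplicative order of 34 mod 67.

66

Since 34 ∈ (Z/67Z)^×, its order divides φ(67) = 67 − 1 = 66 = 2 · 3 · 11.
Divisors of 66: 1, 2, 3, 6, 11, 22, 33, 66.
Test each divisor d:
34^1 ≡ 34 (mod 67)
34^2 ≡ 17 (mod 67)
34^3 ≡ 42 (mod 67)
34^6 ≡ 22 (mod 67)
34^11 ≡ 30 (mod 67)
34^22 ≡ 29 (mod 67)
34^33 ≡ 66 (mod 67)
34^66 ≡ 1 (mod 67) ✓
Therefore the multiplicative order of 34 modulo 67 is 66.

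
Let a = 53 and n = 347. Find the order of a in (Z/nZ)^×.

Since 53 ∈ (Z/347Z)^×, its order divides φ(347) = 347 − 1 = 346 = 2 · 173.
Divisors of 346: 1, 2, 173, 346.
Check 53^d mod 347 for each divisor in increasing order:
53^1 ≡ 53 (mod 347)
53^2 ≡ 33 (mod 347)
53^173 ≡ 1 (mod 347) ✓
Therefore the multiplicative order of 53 modulo 347 is 173.

173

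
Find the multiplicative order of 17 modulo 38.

9

By Lagrange's theorem, ord_38(17) divides φ(38) = φ(2)·φ(19) = 1·18 = 18 = 2 · 3^2.
Divisors of 18: 1, 2, 3, 6, 9, 18.
Evaluate successive powers at the divisors of 18:
17^1 ≡ 17 (mod 38)
17^2 ≡ 23 (mod 38)
17^3 ≡ 11 (mod 38)
17^6 ≡ 7 (mod 38)
17^9 ≡ 1 (mod 38) ✓
Hence ord(17) = 9.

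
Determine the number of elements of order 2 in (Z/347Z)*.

φ(347) = 347 − 1 = 346 = 2 · 173.
In a cyclic group of order 346, there are φ(d) elements of order d for each divisor d of 346, and zero for non-divisors.
2 | 346, and φ(2) = 2 − 1 = 1.

1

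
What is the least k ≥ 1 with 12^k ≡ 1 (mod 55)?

4

ord(12) | φ(55) = φ(5·11) = (5−1)·(11−1) = 4·10 = 40 = 2^3 · 5.
Divisors of 40: 1, 2, 4, 5, 8, 10, 20, 40.
Check 12^d mod 55 for each divisor in increasing order:
12^1 ≡ 12 (mod 55)
12^2 ≡ 34 (mod 55)
12^4 ≡ 1 (mod 55) ✓
Therefore the multiplicative order of 12 modulo 55 is 4.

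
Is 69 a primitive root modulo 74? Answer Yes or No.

Yes

φ(74) = φ(2)·φ(37) = 1·36 = 36 = 2^2 · 3^2.
Test 69^(36/q) mod 74 for each prime factor q of 36:
69^18 ≡ 73 (mod 74)  [q = 2: ≢ 1 ✓]
69^12 ≡ 47 (mod 74)  [q = 3: ≢ 1 ✓]
Every test exponent gives a nontrivial residue, hence 69 generates the full group.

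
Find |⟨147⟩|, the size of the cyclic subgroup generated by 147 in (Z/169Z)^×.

ord(147) | φ(169) = φ(13^2) = 13·(13−1) = 156 = 2^2 · 3 · 13.
Divisors of 156: 1, 2, 3, 4, 6, 12, 13, 26, 39, 52, 78, 156.
Compute 147^d (mod 169) for the divisors d until we hit 1:
147^1 ≡ 147
147^2 ≡ 146
147^3 ≡ 168
147^4 ≡ 22
147^6 ≡ 1
So ord_169(147) = 6.

6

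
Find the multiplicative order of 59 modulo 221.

ord(59) | φ(221) = φ(13·17) = (13−1)·(17−1) = 12·16 = 192 = 2^6 · 3.
Divisors of 192: 1, 2, 3, 4, 6, 8, 12, 16, 24, 32, 48, 64, 96, 192.
Compute 59^d (mod 221) for the divisors d until we hit 1:
59^1 ≡ 59
59^2 ≡ 166
59^3 ≡ 70
59^4 ≡ 152
59^6 ≡ 38
59^8 ≡ 120
59^12 ≡ 118
59^16 ≡ 35
59^24 ≡ 1
So ord_221(59) = 24.

24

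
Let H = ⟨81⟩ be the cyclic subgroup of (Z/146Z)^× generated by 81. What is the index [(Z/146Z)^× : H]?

24

The order of 81 must divide φ(146) = φ(2)·φ(73) = 1·72 = 72 = 2^3 · 3^2.
Divisors of 72: 1, 2, 3, 4, 6, 8, 9, 12, 18, 24, 36, 72.
Compute 81^d (mod 146) for the divisors d until we hit 1:
81^1 ≡ 81 (mod 146)
81^2 ≡ 137 (mod 146)
81^3 ≡ 1 (mod 146) ✓
Thus |⟨81⟩| = ord(81) = 3.
[(Z/146Z)^× : ⟨81⟩] = 72/3 = 24.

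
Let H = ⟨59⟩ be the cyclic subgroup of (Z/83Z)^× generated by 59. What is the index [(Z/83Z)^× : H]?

2

ord(59) | φ(83) = 83 − 1 = 82 = 2 · 41.
Divisors of 82: 1, 2, 41, 82.
Compute 59^d (mod 83) for the divisors d until we hit 1:
59^1 ≡ 59 (mod 83)
59^2 ≡ 78 (mod 83)
59^41 ≡ 1 (mod 83) ✓
So ord_83(59) = 41, hence |⟨59⟩| = 41.
Index = |(Z/83Z)^×| / |⟨59⟩| = 82 / 41 = 2.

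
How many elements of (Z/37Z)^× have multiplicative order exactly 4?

2

φ(37) = 37 − 1 = 36 = 2^2 · 3^2.
Since (Z/37Z)^× is cyclic of order 36, the number of elements of order d is φ(d) when d | 36 and 0 otherwise.
4 = 2^2 divides 36, and φ(4) = 2.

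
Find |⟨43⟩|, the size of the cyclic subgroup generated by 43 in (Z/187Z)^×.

8

ord(43) | φ(187) = φ(11·17) = (11−1)·(17−1) = 10·16 = 160 = 2^5 · 5.
Divisors of 160: 1, 2, 4, 5, 8, 10, 16, 20, 32, 40, 80, 160.
Test each divisor d:
43^1 ≡ 43 (mod 187)
43^2 ≡ 166 (mod 187)
43^4 ≡ 67 (mod 187)
43^5 ≡ 76 (mod 187)
43^8 ≡ 1 (mod 187) ✓
Hence ord(43) = 8.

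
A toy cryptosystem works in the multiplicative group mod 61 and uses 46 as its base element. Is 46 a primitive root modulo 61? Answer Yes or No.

φ(61) = 61 − 1 = 60 = 2^2 · 3 · 5.
It suffices to check that the order of 46 is not a proper divisor of 60: compute 46^(60/q) for q ∈ {2, 3, 5}.
46^30 ≡ 1 (mod 61)  [q = 2: ≡ 1 ✗]
46^20 ≡ 47 (mod 61)  [q = 3: ≢ 1 ✓]
46^12 ≡ 58 (mod 61)  [q = 5: ≢ 1 ✓]
Since 46^30 ≡ 1, the order of 46 divides 30 < 60, so 46 is not a primitive root.

No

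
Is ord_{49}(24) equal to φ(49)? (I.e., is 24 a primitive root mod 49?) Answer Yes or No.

Yes

φ(49) = φ(7^2) = 7·(7−1) = 42 = 2 · 3 · 7.
It suffices to check that the order of 24 is not a proper divisor of 42: compute 24^(42/q) for q ∈ {2, 3, 7}.
24^21 ≡ 48 (mod 49)  [q = 2: ≢ 1 ✓]
24^14 ≡ 30 (mod 49)  [q = 3: ≢ 1 ✓]
24^6 ≡ 36 (mod 49)  [q = 7: ≢ 1 ✓]
All checks pass, so 24 has order 42 and is a primitive root modulo 49.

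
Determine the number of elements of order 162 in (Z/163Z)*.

φ(163) = 163 − 1 = 162 = 2 · 3^4.
Since (Z/163Z)^× is cyclic of order 162, the number of elements of order d is φ(d) when d | 162 and 0 otherwise.
162 = 2 · 3^4 divides 162, and φ(162) = 54.

54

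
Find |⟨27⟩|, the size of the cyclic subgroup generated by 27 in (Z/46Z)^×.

11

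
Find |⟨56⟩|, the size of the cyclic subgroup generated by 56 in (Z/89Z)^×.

Since 56 ∈ (Z/89Z)^×, its order divides φ(89) = 89 − 1 = 88 = 2^3 · 11.
Divisors of 88: 1, 2, 4, 8, 11, 22, 44, 88.
Test each divisor d:
56^1 ≡ 56 (mod 89)
56^2 ≡ 21 (mod 89)
56^4 ≡ 85 (mod 89)
56^8 ≡ 16 (mod 89)
56^11 ≡ 37 (mod 89)
56^22 ≡ 34 (mod 89)
56^44 ≡ 88 (mod 89)
56^88 ≡ 1 (mod 89) ✓
So ord_89(56) = 88.

88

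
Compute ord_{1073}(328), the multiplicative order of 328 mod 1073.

By Lagrange's theorem, ord_1073(328) divides φ(1073) = φ(29·37) = (29−1)·(37−1) = 28·36 = 1008 = 2^4 · 3^2 · 7.
Divisors of 1008: 1, 2, 3, 4, 6, 7, 8, 9, 12, 14, 16, 18, 21, 24, 28, 36, 42, 48, 56, 63, 72, 84, 112, 126, 144, 168, 252, 336, 504, 1008.
Test each divisor d:
328^1 ≡ 328 (mod 1073)
328^2 ≡ 284 (mod 1073)
328^3 ≡ 874 (mod 1073)
328^4 ≡ 181 (mod 1073)
328^6 ≡ 973 (mod 1073)
328^7 ≡ 463 (mod 1073)
328^8 ≡ 571 (mod 1073)
328^9 ≡ 586 (mod 1073)
328^12 ≡ 343 (mod 1073)
328^14 ≡ 842 (mod 1073)
328^16 ≡ 922 (mod 1073)
328^18 ≡ 36 (mod 1073)
328^21 ≡ 347 (mod 1073)
328^24 ≡ 692 (mod 1073)
328^28 ≡ 784 (mod 1073)
328^36 ≡ 223 (mod 1073)
328^42 ≡ 233 (mod 1073)
328^48 ≡ 306 (mod 1073)
328^56 ≡ 900 (mod 1073)
328^63 ≡ 376 (mod 1073)
328^72 ≡ 371 (mod 1073)
328^84 ≡ 639 (mod 1073)
328^112 ≡ 958 (mod 1073)
328^126 ≡ 813 (mod 1073)
328^144 ≡ 297 (mod 1073)
328^168 ≡ 581 (mod 1073)
328^252 ≡ 1 (mod 1073) ✓
Therefore the multiplicative order of 328 modulo 1073 is 252.

252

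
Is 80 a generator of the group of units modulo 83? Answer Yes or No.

φ(83) = 83 − 1 = 82 = 2 · 41.
It suffices to check that the order of 80 is not a proper divisor of 82: compute 80^(82/q) for q ∈ {2, 41}.
80^41 ≡ 82 (mod 83)  [q = 2: ≢ 1 ✓]
80^2 ≡ 9 (mod 83)  [q = 41: ≢ 1 ✓]
All checks pass, so 80 has order 82 and is a primitive root modulo 83.

Yes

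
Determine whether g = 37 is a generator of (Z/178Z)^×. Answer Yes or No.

No

φ(178) = φ(2)·φ(89) = 1·88 = 88 = 2^3 · 11.
37 is a primitive root mod 178 iff 37^(φ(178)/q) ≢ 1 for every prime q | φ(178), i.e. q ∈ {2, 11}.
37^44 ≡ 177 (mod 178)  [q = 2: ≢ 1 ✓]
37^8 ≡ 1 (mod 178)  [q = 11: ≡ 1 ✗]
The check at q = 11 fails, so 37 generates a proper subgroup.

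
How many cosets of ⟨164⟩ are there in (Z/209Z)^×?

By Lagrange's theorem, ord_209(164) divides φ(209) = φ(11·19) = (11−1)·(19−1) = 10·18 = 180 = 2^2 · 3^2 · 5.
Divisors of 180: 1, 2, 3, 4, 5, 6, 9, 10, 12, 15, 18, 20, 30, 36, 45, 60, 90, 180.
Test each divisor d:
164^1 ≡ 164
164^2 ≡ 144
164^3 ≡ 208
164^4 ≡ 45
164^5 ≡ 65
164^6 ≡ 1
The order of 164 is 6, so the subgroup it generates has 6 elements.
[(Z/209Z)^× : ⟨164⟩] = 180/6 = 30.

30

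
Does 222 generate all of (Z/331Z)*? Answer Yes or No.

Yes

φ(331) = 331 − 1 = 330 = 2 · 3 · 5 · 11.
An element g generates (Z/331Z)^× iff g^(330/q) ≢ 1 (mod 331) for each prime q ∈ {2, 3, 5, 11}.
222^165 ≡ 330 (mod 331)  [q = 2: ≢ 1 ✓]
222^110 ≡ 299 (mod 331)  [q = 3: ≢ 1 ✓]
222^66 ≡ 64 (mod 331)  [q = 5: ≢ 1 ✓]
222^30 ≡ 293 (mod 331)  [q = 11: ≢ 1 ✓]
All checks pass, so 222 has order 330 and is a primitive root modulo 331.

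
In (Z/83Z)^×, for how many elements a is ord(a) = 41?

φ(83) = 83 − 1 = 82 = 2 · 41.
(Z/83Z)^× is cyclic (|G| = 82); a cyclic group of order m has exactly φ(d) elements of each order d | m, and none otherwise.
41 | 82, and φ(41) = 41 − 1 = 40.

40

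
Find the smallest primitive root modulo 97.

5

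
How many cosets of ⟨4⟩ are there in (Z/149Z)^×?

By Lagrange's theorem, ord_149(4) divides φ(149) = 149 − 1 = 148 = 2^2 · 37.
Divisors of 148: 1, 2, 4, 37, 74, 148.
Check 4^d mod 149 for each divisor in increasing order:
4^1 ≡ 4 (mod 149)
4^2 ≡ 16 (mod 149)
4^4 ≡ 107 (mod 149)
4^37 ≡ 148 (mod 149)
4^74 ≡ 1 (mod 149) ✓
So ord_149(4) = 74, hence |⟨4⟩| = 74.
Index = |(Z/149Z)^×| / |⟨4⟩| = 148 / 74 = 2.

2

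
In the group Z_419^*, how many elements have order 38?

φ(419) = 419 − 1 = 418 = 2 · 11 · 19.
Since (Z/419Z)^× is cyclic of order 418, the number of elements of order d is φ(d) when d | 418 and 0 otherwise.
38 = 2 · 19 divides 418, and φ(38) = 18.

18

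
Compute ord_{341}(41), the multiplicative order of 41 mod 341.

ord(41) | φ(341) = φ(11·31) = (11−1)·(31−1) = 10·30 = 300 = 2^2 · 3 · 5^2.
Divisors of 300: 1, 2, 3, 4, 5, 6, 10, 12, 15, 20, 25, 30, 50, 60, 75, 100, 150, 300.
Test each divisor d:
41^1 ≡ 41 (mod 341)
41^2 ≡ 317 (mod 341)
41^3 ≡ 39 (mod 341)
41^4 ≡ 235 (mod 341)
41^5 ≡ 87 (mod 341)
41^6 ≡ 157 (mod 341)
41^10 ≡ 67 (mod 341)
41^12 ≡ 97 (mod 341)
41^15 ≡ 32 (mod 341)
41^20 ≡ 56 (mod 341)
41^25 ≡ 98 (mod 341)
41^30 ≡ 1 (mod 341) ✓
Hence ord(41) = 30.

30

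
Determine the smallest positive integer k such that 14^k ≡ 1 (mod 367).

The order of 14 must divide φ(367) = 367 − 1 = 366 = 2 · 3 · 61.
Divisors of 366: 1, 2, 3, 6, 61, 122, 183, 366.
Compute 14^d (mod 367) for the divisors d until we hit 1:
14^1 ≡ 14 (mod 367)
14^2 ≡ 196 (mod 367)
14^3 ≡ 175 (mod 367)
14^6 ≡ 164 (mod 367)
14^61 ≡ 83 (mod 367)
14^122 ≡ 283 (mod 367)
14^183 ≡ 1 (mod 367) ✓
So ord_367(14) = 183.

183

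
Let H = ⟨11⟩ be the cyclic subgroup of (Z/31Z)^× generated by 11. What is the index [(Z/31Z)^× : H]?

1

The order of 11 must divide φ(31) = 31 − 1 = 30 = 2 · 3 · 5.
Divisors of 30: 1, 2, 3, 5, 6, 10, 15, 30.
Test each divisor d:
11^1 ≡ 11 (mod 31)
11^2 ≡ 28 (mod 31)
11^3 ≡ 29 (mod 31)
11^5 ≡ 6 (mod 31)
11^6 ≡ 4 (mod 31)
11^10 ≡ 5 (mod 31)
11^15 ≡ 30 (mod 31)
11^30 ≡ 1 (mod 31) ✓
So ord_31(11) = 30, hence |⟨11⟩| = 30.
The index is φ(31) / ord(11) = 30 / 30 = 1.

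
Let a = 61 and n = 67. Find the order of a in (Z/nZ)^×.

The order of 61 must divide φ(67) = 67 − 1 = 66 = 2 · 3 · 11.
Divisors of 66: 1, 2, 3, 6, 11, 22, 33, 66.
Compute 61^d (mod 67) for the divisors d until we hit 1:
61^1 ≡ 61
61^2 ≡ 36
61^3 ≡ 52
61^6 ≡ 24
61^11 ≡ 38
61^22 ≡ 37
61^33 ≡ 66
61^66 ≡ 1
Therefore the multiplicative order of 61 modulo 67 is 66.

66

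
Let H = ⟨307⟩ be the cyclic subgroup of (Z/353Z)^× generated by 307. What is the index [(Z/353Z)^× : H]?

Since 307 ∈ (Z/353Z)^×, its order divides φ(353) = 353 − 1 = 352 = 2^5 · 11.
Divisors of 352: 1, 2, 4, 8, 11, 16, 22, 32, 44, 88, 176, 352.
Compute 307^d (mod 353) for the divisors d until we hit 1:
307^1 ≡ 307
307^2 ≡ 351
307^4 ≡ 4
307^8 ≡ 16
307^11 ≡ 60
307^16 ≡ 256
307^22 ≡ 70
307^32 ≡ 231
307^44 ≡ 311
307^88 ≡ 352
307^176 ≡ 1
So ord_353(307) = 176, hence |⟨307⟩| = 176.
The index is φ(353) / ord(307) = 352 / 176 = 2.

2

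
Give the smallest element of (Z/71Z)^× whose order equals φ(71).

φ(71) = 71 − 1 = 70 = 2 · 5 · 7.
g is a primitive root iff g^(70/q) ≢ 1 (mod 71) for each prime q ∈ {2, 5, 7}.
g = 2: 2^35 ≡ 1 — hits 1, so not a primitive root.
g = 3: 3^35 ≡ 1 — hits 1, so not a primitive root.
g = 4: 4^35 ≡ 1 — hits 1, so not a primitive root.
g = 5: 5^35 ≡ 1 — hits 1, so not a primitive root.
g = 6: 6^35 ≡ 1 — hits 1, so not a primitive root.
g = 7: 7^35 ≡ 70; 7^14 ≡ 54; 7^10 ≡ 45 — none is 1, so 7 is a primitive root.
So 7 is the smallest generator of (Z/71Z)^×.

7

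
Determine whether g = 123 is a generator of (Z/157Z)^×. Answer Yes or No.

Yes

φ(157) = 157 − 1 = 156 = 2^2 · 3 · 13.
An element g generates (Z/157Z)^× iff g^(156/q) ≢ 1 (mod 157) for each prime q ∈ {2, 3, 13}.
123^78 ≡ 156 (mod 157)  [q = 2: ≢ 1 ✓]
123^52 ≡ 12 (mod 157)  [q = 3: ≢ 1 ✓]
123^12 ≡ 93 (mod 157)  [q = 13: ≢ 1 ✓]
All checks pass, so 123 has order 156 and is a primitive root modulo 157.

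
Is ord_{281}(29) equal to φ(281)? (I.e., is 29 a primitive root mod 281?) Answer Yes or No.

φ(281) = 281 − 1 = 280 = 2^3 · 5 · 7.
It suffices to check that the order of 29 is not a proper divisor of 280: compute 29^(280/q) for q ∈ {2, 5, 7}.
29^140 ≡ 1 (mod 281)  [q = 2: ≡ 1 ✗]
29^56 ≡ 90 (mod 281)  [q = 5: ≢ 1 ✓]
29^40 ≡ 165 (mod 281)  [q = 7: ≢ 1 ✓]
Since 29^140 ≡ 1, the order of 29 divides 140 < 280, so 29 is not a primitive root.

No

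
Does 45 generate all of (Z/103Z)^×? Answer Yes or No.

Yes

φ(103) = 103 − 1 = 102 = 2 · 3 · 17.
Test 45^(102/q) mod 103 for each prime factor q of 102:
45^51 ≡ 102 (mod 103)  [q = 2: ≢ 1 ✓]
45^34 ≡ 56 (mod 103)  [q = 3: ≢ 1 ✓]
45^6 ≡ 76 (mod 103)  [q = 17: ≢ 1 ✓]
Every test exponent gives a nontrivial residue, hence 45 generates the full group.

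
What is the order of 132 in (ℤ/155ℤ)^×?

The order of 132 must divide φ(155) = φ(5·31) = (5−1)·(31−1) = 4·30 = 120 = 2^3 · 3 · 5.
Divisors of 120: 1, 2, 3, 4, 5, 6, 8, 10, 12, 15, 20, 24, 30, 40, 60, 120.
Compute 132^d (mod 155) for the divisors d until we hit 1:
132^1 ≡ 132 (mod 155)
132^2 ≡ 64 (mod 155)
132^3 ≡ 78 (mod 155)
132^4 ≡ 66 (mod 155)
132^5 ≡ 32 (mod 155)
132^6 ≡ 39 (mod 155)
132^8 ≡ 16 (mod 155)
132^10 ≡ 94 (mod 155)
132^12 ≡ 126 (mod 155)
132^15 ≡ 63 (mod 155)
132^20 ≡ 1 (mod 155) ✓
Therefore the multiplicative order of 132 modulo 155 is 20.

20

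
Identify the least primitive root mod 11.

φ(11) = 11 − 1 = 10 = 2 · 5.
g is a primitive root iff g^(10/q) ≢ 1 (mod 11) for each prime q ∈ {2, 5}.
g = 2: 2^5 ≡ 10; 2^2 ≡ 4 — none is 1, so 2 is a primitive root.
So 2 is the smallest generator of (Z/11Z)^×.

2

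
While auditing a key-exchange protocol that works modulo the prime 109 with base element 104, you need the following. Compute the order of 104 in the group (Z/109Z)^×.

ord(104) | φ(109) = 109 − 1 = 108 = 2^2 · 3^3.
Divisors of 108: 1, 2, 3, 4, 6, 9, 12, 18, 27, 36, 54, 108.
Evaluate successive powers at the divisors of 108:
104^1 ≡ 104 (mod 109)
104^2 ≡ 25 (mod 109)
104^3 ≡ 93 (mod 109)
104^4 ≡ 80 (mod 109)
104^6 ≡ 38 (mod 109)
104^9 ≡ 46 (mod 109)
104^12 ≡ 27 (mod 109)
104^18 ≡ 45 (mod 109)
104^27 ≡ 108 (mod 109)
104^36 ≡ 63 (mod 109)
104^54 ≡ 1 (mod 109) ✓
So ord_109(104) = 54.

54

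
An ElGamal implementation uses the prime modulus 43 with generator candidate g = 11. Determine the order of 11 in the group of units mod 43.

7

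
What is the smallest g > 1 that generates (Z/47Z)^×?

φ(47) = 47 − 1 = 46 = 2 · 23.
Test candidates g = 2, 3, … against the prime factors q ∈ {2, 23} of φ(47): g is a generator iff g^(46/q) ≢ 1 for every such q.
g = 2: 2^23 ≡ 1 — hits 1, so not a primitive root.
g = 3: 3^23 ≡ 1 — hits 1, so not a primitive root.
g = 4: 4^23 ≡ 1 — hits 1, so not a primitive root.
g = 5: 5^23 ≡ 46; 5^2 ≡ 25 — none is 1, so 5 is a primitive root.
The smallest primitive root modulo 47 is 5.

5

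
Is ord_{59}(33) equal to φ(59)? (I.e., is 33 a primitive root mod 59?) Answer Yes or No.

Yes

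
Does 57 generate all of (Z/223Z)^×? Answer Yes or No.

φ(223) = 223 − 1 = 222 = 2 · 3 · 37.
Test 57^(222/q) mod 223 for each prime factor q of 222:
57^111 ≡ 222 (mod 223)  [q = 2: ≢ 1 ✓]
57^74 ≡ 39 (mod 223)  [q = 3: ≢ 1 ✓]
57^6 ≡ 128 (mod 223)  [q = 37: ≢ 1 ✓]
None equal 1, so ord_223(57) = 222: 57 is a primitive root.

Yes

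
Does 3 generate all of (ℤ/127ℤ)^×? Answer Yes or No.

Yes

φ(127) = 127 − 1 = 126 = 2 · 3^2 · 7.
Test 3^(126/q) mod 127 for each prime factor q of 126:
3^63 ≡ 126 (mod 127)  [q = 2: ≢ 1 ✓]
3^42 ≡ 107 (mod 127)  [q = 3: ≢ 1 ✓]
3^18 ≡ 4 (mod 127)  [q = 7: ≢ 1 ✓]
None equal 1, so ord_127(3) = 126: 3 is a primitive root.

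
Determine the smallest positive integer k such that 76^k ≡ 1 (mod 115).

22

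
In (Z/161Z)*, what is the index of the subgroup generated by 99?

ord(99) | φ(161) = φ(7·23) = (7−1)·(23−1) = 6·22 = 132 = 2^2 · 3 · 11.
Divisors of 132: 1, 2, 3, 4, 6, 11, 12, 22, 33, 44, 66, 132.
Test each divisor d:
99^1 ≡ 99 (mod 161)
99^2 ≡ 141 (mod 161)
99^3 ≡ 113 (mod 161)
99^4 ≡ 78 (mod 161)
99^6 ≡ 50 (mod 161)
99^11 ≡ 22 (mod 161)
99^12 ≡ 85 (mod 161)
99^22 ≡ 1 (mod 161) ✓
The order of 99 is 22, so the subgroup it generates has 22 elements.
The index is φ(161) / ord(99) = 132 / 22 = 6.

6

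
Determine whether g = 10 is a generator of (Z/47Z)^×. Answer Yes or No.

Yes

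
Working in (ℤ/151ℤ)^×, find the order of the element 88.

The order of 88 must divide φ(151) = 151 − 1 = 150 = 2 · 3 · 5^2.
Divisors of 150: 1, 2, 3, 5, 6, 10, 15, 25, 30, 50, 75, 150.
Check 88^d mod 151 for each divisor in increasing order:
88^1 ≡ 88 (mod 151)
88^2 ≡ 43 (mod 151)
88^3 ≡ 9 (mod 151)
88^5 ≡ 85 (mod 151)
88^6 ≡ 81 (mod 151)
88^10 ≡ 128 (mod 151)
88^15 ≡ 8 (mod 151)
88^25 ≡ 118 (mod 151)
88^30 ≡ 64 (mod 151)
88^50 ≡ 32 (mod 151)
88^75 ≡ 1 (mod 151) ✓
Therefore the multiplicative order of 88 modulo 151 is 75.

75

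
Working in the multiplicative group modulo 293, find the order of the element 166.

Since 166 ∈ (Z/293Z)^×, its order divides φ(293) = 293 − 1 = 292 = 2^2 · 73.
Divisors of 292: 1, 2, 4, 73, 146, 292.
Check 166^d mod 293 for each divisor in increasing order:
166^1 ≡ 166 (mod 293)
166^2 ≡ 14 (mod 293)
166^4 ≡ 196 (mod 293)
166^73 ≡ 155 (mod 293)
166^146 ≡ 292 (mod 293)
166^292 ≡ 1 (mod 293) ✓
The smallest such exponent is 292, so the order of 166 is 292.

292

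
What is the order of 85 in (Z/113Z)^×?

14

The order of 85 must divide φ(113) = 113 − 1 = 112 = 2^4 · 7.
Divisors of 112: 1, 2, 4, 7, 8, 14, 16, 28, 56, 112.
Check 85^d mod 113 for each divisor in increasing order:
85^1 ≡ 85
85^2 ≡ 106
85^4 ≡ 49
85^7 ≡ 112
85^8 ≡ 28
85^14 ≡ 1
The smallest such exponent is 14, so the order of 85 is 14.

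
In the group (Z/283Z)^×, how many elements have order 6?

φ(283) = 283 − 1 = 282 = 2 · 3 · 47.
In a cyclic group of order 282, there are φ(d) elements of order d for each divisor d of 282, and zero for non-divisors.
6 = 2 · 3 divides 282, and φ(6) = 2.

2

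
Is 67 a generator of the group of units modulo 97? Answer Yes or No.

φ(97) = 97 − 1 = 96 = 2^5 · 3.
Test 67^(96/q) mod 97 for each prime factor q of 96:
67^48 ≡ 96 (mod 97)  [q = 2: ≢ 1 ✓]
67^32 ≡ 1 (mod 97)  [q = 3: ≡ 1 ✗]
67^32 ≡ 1 shows ord(67) | 32, strictly less than φ(97); not a primitive root.

No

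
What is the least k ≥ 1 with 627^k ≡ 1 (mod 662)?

ord(627) | φ(662) = φ(2)·φ(331) = 1·330 = 330 = 2 · 3 · 5 · 11.
Divisors of 330: 1, 2, 3, 5, 6, 10, 11, 15, 22, 30, 33, 55, 66, 110, 165, 330.
Compute 627^d (mod 662) for the divisors d until we hit 1:
627^1 ≡ 627
627^2 ≡ 563
627^3 ≡ 155
627^5 ≡ 543
627^6 ≡ 193
627^10 ≡ 259
627^11 ≡ 203
627^15 ≡ 293
627^22 ≡ 165
627^30 ≡ 451
627^33 ≡ 395
627^55 ≡ 299
627^66 ≡ 455
627^110 ≡ 31
627^165 ≡ 1
Therefore the multiplicative order of 627 modulo 662 is 165.

165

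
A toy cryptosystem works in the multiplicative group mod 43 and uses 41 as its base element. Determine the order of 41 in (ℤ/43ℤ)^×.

7

The order of 41 must divide φ(43) = 43 − 1 = 42 = 2 · 3 · 7.
Divisors of 42: 1, 2, 3, 6, 7, 14, 21, 42.
Compute 41^d (mod 43) for the divisors d until we hit 1:
41^1 ≡ 41 (mod 43)
41^2 ≡ 4 (mod 43)
41^3 ≡ 35 (mod 43)
41^6 ≡ 21 (mod 43)
41^7 ≡ 1 (mod 43) ✓
Hence ord(41) = 7.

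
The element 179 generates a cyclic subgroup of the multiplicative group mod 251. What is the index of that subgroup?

2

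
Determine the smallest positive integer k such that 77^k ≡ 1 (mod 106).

13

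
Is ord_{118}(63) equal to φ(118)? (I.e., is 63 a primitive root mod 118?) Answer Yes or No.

φ(118) = φ(2)·φ(59) = 1·58 = 58 = 2 · 29.
It suffices to check that the order of 63 is not a proper divisor of 58: compute 63^(58/q) for q ∈ {2, 29}.
63^29 ≡ 1 (mod 118)  [q = 2: ≡ 1 ✗]
63^2 ≡ 75 (mod 118)  [q = 29: ≢ 1 ✓]
63^29 ≡ 1 shows ord(63) | 29, strictly less than φ(118); not a primitive root.

No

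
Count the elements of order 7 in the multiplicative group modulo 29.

6

φ(29) = 29 − 1 = 28 = 2^2 · 7.
Since (Z/29Z)^× is cyclic of order 28, the number of elements of order d is φ(d) when d | 28 and 0 otherwise.
7 | 28, and φ(7) = 7 − 1 = 6.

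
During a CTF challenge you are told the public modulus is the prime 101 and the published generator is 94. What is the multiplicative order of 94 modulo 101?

By Lagrange's theorem, ord_101(94) divides φ(101) = 101 − 1 = 100 = 2^2 · 5^2.
Divisors of 100: 1, 2, 4, 5, 10, 20, 25, 50, 100.
Check 94^d mod 101 for each divisor in increasing order:
94^1 ≡ 94
94^2 ≡ 49
94^4 ≡ 78
94^5 ≡ 60
94^10 ≡ 65
94^20 ≡ 84
94^25 ≡ 91
94^50 ≡ 100
94^100 ≡ 1
So ord_101(94) = 100.

100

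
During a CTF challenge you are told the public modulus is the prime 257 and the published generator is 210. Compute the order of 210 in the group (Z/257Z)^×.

ord(210) | φ(257) = 257 − 1 = 256 = 2^8.
Divisors of 256: 1, 2, 4, 8, 16, 32, 64, 128, 256.
Test each divisor d:
210^1 ≡ 210 (mod 257)
210^2 ≡ 153 (mod 257)
210^4 ≡ 22 (mod 257)
210^8 ≡ 227 (mod 257)
210^16 ≡ 129 (mod 257)
210^32 ≡ 193 (mod 257)
210^64 ≡ 241 (mod 257)
210^128 ≡ 256 (mod 257)
210^256 ≡ 1 (mod 257) ✓
Therefore the multiplicative order of 210 modulo 257 is 256.

256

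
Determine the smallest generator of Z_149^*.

2

φ(149) = 149 − 1 = 148 = 2^2 · 37.
g is a primitive root iff g^(148/q) ≢ 1 (mod 149) for each prime q ∈ {2, 37}.
g = 2: 2^74 ≡ 148; 2^4 ≡ 16 — none is 1, so 2 is a primitive root.
The smallest primitive root modulo 149 is 2.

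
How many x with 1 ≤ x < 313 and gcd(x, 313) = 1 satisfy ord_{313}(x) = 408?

0

φ(313) = 313 − 1 = 312 = 2^3 · 3 · 13.
(Z/313Z)^× is cyclic (|G| = 312); a cyclic group of order m has exactly φ(d) elements of each order d | m, and none otherwise.
Here 312 is not a multiple of 408, so there are no elements of order 408.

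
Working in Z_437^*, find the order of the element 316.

66

The order of 316 must divide φ(437) = φ(19·23) = (19−1)·(23−1) = 18·22 = 396 = 2^2 · 3^2 · 11.
Divisors of 396: 1, 2, 3, 4, 6, 9, 11, 12, 18, 22, 33, 36, 44, 66, 99, 132, 198, 396.
Check 316^d mod 437 for each divisor in increasing order:
316^1 ≡ 316 (mod 437)
316^2 ≡ 220 (mod 437)
316^3 ≡ 37 (mod 437)
316^4 ≡ 330 (mod 437)
316^6 ≡ 58 (mod 437)
316^9 ≡ 398 (mod 437)
316^11 ≡ 160 (mod 437)
316^12 ≡ 305 (mod 437)
316^18 ≡ 210 (mod 437)
316^22 ≡ 254 (mod 437)
316^33 ≡ 436 (mod 437)
316^36 ≡ 400 (mod 437)
316^44 ≡ 277 (mod 437)
316^66 ≡ 1 (mod 437) ✓
Therefore the multiplicative order of 316 modulo 437 is 66.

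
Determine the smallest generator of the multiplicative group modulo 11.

φ(11) = 11 − 1 = 10 = 2 · 5.
Test candidates g = 2, 3, … against the prime factors q ∈ {2, 5} of φ(11): g is a generator iff g^(10/q) ≢ 1 for every such q.
g = 2: 2^5 ≡ 10; 2^2 ≡ 4 — none is 1, so 2 is a primitive root.
So 2 is the smallest generator of (Z/11Z)^×.

2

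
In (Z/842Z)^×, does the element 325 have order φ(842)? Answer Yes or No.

φ(842) = φ(2)·φ(421) = 1·420 = 420 = 2^2 · 3 · 5 · 7.
An element g generates (Z/842Z)^× iff g^(420/q) ≢ 1 (mod 842) for each prime q ∈ {2, 3, 5, 7}.
325^210 ≡ 841 (mod 842)  [q = 2: ≢ 1 ✓]
325^140 ≡ 821 (mod 842)  [q = 3: ≢ 1 ✓]
325^84 ≡ 673 (mod 842)  [q = 5: ≢ 1 ✓]
325^60 ≡ 385 (mod 842)  [q = 7: ≢ 1 ✓]
None equal 1, so ord_842(325) = 420: 325 is a primitive root.

Yes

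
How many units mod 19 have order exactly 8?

0

φ(19) = 19 − 1 = 18 = 2 · 3^2.
Since (Z/19Z)^× is cyclic of order 18, the number of elements of order d is φ(d) when d | 18 and 0 otherwise.
8 does not divide 18, so no element of (Z/19Z)^× has order 8.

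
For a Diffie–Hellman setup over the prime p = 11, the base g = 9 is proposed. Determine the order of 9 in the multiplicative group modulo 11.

5

Since 9 ∈ (Z/11Z)^×, its order divides φ(11) = 11 − 1 = 10 = 2 · 5.
Divisors of 10: 1, 2, 5, 10.
Compute 9^d (mod 11) for the divisors d until we hit 1:
9^1 ≡ 9 (mod 11)
9^2 ≡ 4 (mod 11)
9^5 ≡ 1 (mod 11) ✓
Hence ord(9) = 5.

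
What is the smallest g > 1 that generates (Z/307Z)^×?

φ(307) = 307 − 1 = 306 = 2 · 3^2 · 17.
g is a primitive root iff g^(306/q) ≢ 1 (mod 307) for each prime q ∈ {2, 3, 17}.
g = 2: 2^153 ≡ 306; 2^102 ≡ 1 — hits 1, so not a primitive root.
g = 3: 3^153 ≡ 306; 3^102 ≡ 1 — hits 1, so not a primitive root.
g = 4: 4^153 ≡ 1 — hits 1, so not a primitive root.
g = 5: 5^153 ≡ 306; 5^102 ≡ 289; 5^18 ≡ 81 — none is 1, so 5 is a primitive root.
So 5 is the smallest generator of (Z/307Z)^×.

5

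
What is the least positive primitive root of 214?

φ(214) = φ(2)·φ(107) = 1·106 = 106 = 2 · 53.
g is a primitive root iff g^(106/q) ≢ 1 (mod 214) for each prime q ∈ {2, 53}.
g = 2: gcd(2, 214) = 2 > 1, not a unit — skip.
g = 3: 3^53 ≡ 1 — hits 1, so not a primitive root.
g = 4: gcd(4, 214) = 2 > 1, not a unit — skip.
g = 5: 5^53 ≡ 213; 5^2 ≡ 25 — none is 1, so 5 is a primitive root.
So 5 is the smallest generator of (Z/214Z)^×.

5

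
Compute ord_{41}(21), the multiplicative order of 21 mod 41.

20

ord(21) | φ(41) = 41 − 1 = 40 = 2^3 · 5.
Divisors of 40: 1, 2, 4, 5, 8, 10, 20, 40.
Evaluate successive powers at the divisors of 40:
21^1 ≡ 21 (mod 41)
21^2 ≡ 31 (mod 41)
21^4 ≡ 18 (mod 41)
21^5 ≡ 9 (mod 41)
21^8 ≡ 37 (mod 41)
21^10 ≡ 40 (mod 41)
21^20 ≡ 1 (mod 41) ✓
Therefore the multiplicative order of 21 modulo 41 is 20.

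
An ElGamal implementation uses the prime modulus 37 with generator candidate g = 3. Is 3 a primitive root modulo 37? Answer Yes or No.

No

φ(37) = 37 − 1 = 36 = 2^2 · 3^2.
Test 3^(36/q) mod 37 for each prime factor q of 36:
3^18 ≡ 1 (mod 37)  [q = 2: ≡ 1 ✗]
3^12 ≡ 10 (mod 37)  [q = 3: ≢ 1 ✓]
3^18 ≡ 1 shows ord(3) | 18, strictly less than φ(37); not a primitive root.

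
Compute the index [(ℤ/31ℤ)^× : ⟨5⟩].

10

The order of 5 must divide φ(31) = 31 − 1 = 30 = 2 · 3 · 5.
Divisors of 30: 1, 2, 3, 5, 6, 10, 15, 30.
Evaluate successive powers at the divisors of 30:
5^1 ≡ 5 (mod 31)
5^2 ≡ 25 (mod 31)
5^3 ≡ 1 (mod 31) ✓
Thus |⟨5⟩| = ord(5) = 3.
Index = |(Z/31Z)^×| / |⟨5⟩| = 30 / 3 = 10.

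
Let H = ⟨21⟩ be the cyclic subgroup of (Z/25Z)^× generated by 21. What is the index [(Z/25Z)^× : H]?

4

By Lagrange's theorem, ord_25(21) divides φ(25) = φ(5^2) = 5·(5−1) = 20 = 2^2 · 5.
Divisors of 20: 1, 2, 4, 5, 10, 20.
Evaluate successive powers at the divisors of 20:
21^1 ≡ 21 (mod 25)
21^2 ≡ 16 (mod 25)
21^4 ≡ 6 (mod 25)
21^5 ≡ 1 (mod 25) ✓
Thus |⟨21⟩| = ord(21) = 5.
[(Z/25Z)^× : ⟨21⟩] = 20/5 = 4.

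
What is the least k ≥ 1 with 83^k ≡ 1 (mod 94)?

By Lagrange's theorem, ord_94(83) divides φ(94) = φ(2)·φ(47) = 1·46 = 46 = 2 · 23.
Divisors of 46: 1, 2, 23, 46.
Test each divisor d:
83^1 ≡ 83
83^2 ≡ 27
83^23 ≡ 1
So ord_94(83) = 23.

23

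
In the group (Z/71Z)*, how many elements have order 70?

φ(71) = 71 − 1 = 70 = 2 · 5 · 7.
In a cyclic group of order 70, there are φ(d) elements of order d for each divisor d of 70, and zero for non-divisors.
70 = 2 · 5 · 7 divides 70, and φ(70) = 24.

24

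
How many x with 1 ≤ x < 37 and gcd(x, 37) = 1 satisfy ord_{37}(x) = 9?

φ(37) = 37 − 1 = 36 = 2^2 · 3^2.
Since (Z/37Z)^× is cyclic of order 36, the number of elements of order d is φ(d) when d | 36 and 0 otherwise.
9 = 3^2 divides 36, and φ(9) = 6.

6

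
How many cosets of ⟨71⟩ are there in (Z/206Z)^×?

1

ord(71) | φ(206) = φ(2)·φ(103) = 1·102 = 102 = 2 · 3 · 17.
Divisors of 102: 1, 2, 3, 6, 17, 34, 51, 102.
Evaluate successive powers at the divisors of 102:
71^1 ≡ 71
71^2 ≡ 97
71^3 ≡ 89
71^6 ≡ 93
71^17 ≡ 57
71^34 ≡ 159
71^51 ≡ 205
71^102 ≡ 1
So ord_206(71) = 102, hence |⟨71⟩| = 102.
The index is φ(206) / ord(71) = 102 / 102 = 1.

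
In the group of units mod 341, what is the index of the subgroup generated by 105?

10

By Lagrange's theorem, ord_341(105) divides φ(341) = φ(11·31) = (11−1)·(31−1) = 10·30 = 300 = 2^2 · 3 · 5^2.
Divisors of 300: 1, 2, 3, 4, 5, 6, 10, 12, 15, 20, 25, 30, 50, 60, 75, 100, 150, 300.
Evaluate successive powers at the divisors of 300:
105^1 ≡ 105 (mod 341)
105^2 ≡ 113 (mod 341)
105^3 ≡ 271 (mod 341)
105^4 ≡ 152 (mod 341)
105^5 ≡ 274 (mod 341)
105^6 ≡ 126 (mod 341)
105^10 ≡ 56 (mod 341)
105^12 ≡ 190 (mod 341)
105^15 ≡ 340 (mod 341)
105^20 ≡ 67 (mod 341)
105^25 ≡ 285 (mod 341)
105^30 ≡ 1 (mod 341) ✓
Thus |⟨105⟩| = ord(105) = 30.
The index is φ(341) / ord(105) = 300 / 30 = 10.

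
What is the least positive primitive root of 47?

5

φ(47) = 47 − 1 = 46 = 2 · 23.
Test candidates g = 2, 3, … against the prime factors q ∈ {2, 23} of φ(47): g is a generator iff g^(46/q) ≢ 1 for every such q.
g = 2: 2^23 ≡ 1 — hits 1, so not a primitive root.
g = 3: 3^23 ≡ 1 — hits 1, so not a primitive root.
g = 4: 4^23 ≡ 1 — hits 1, so not a primitive root.
g = 5: 5^23 ≡ 46; 5^2 ≡ 25 — none is 1, so 5 is a primitive root.
The smallest primitive root modulo 47 is 5.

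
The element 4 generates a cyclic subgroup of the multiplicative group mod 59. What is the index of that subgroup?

ord(4) | φ(59) = 59 − 1 = 58 = 2 · 29.
Divisors of 58: 1, 2, 29, 58.
Test each divisor d:
4^1 ≡ 4 (mod 59)
4^2 ≡ 16 (mod 59)
4^29 ≡ 1 (mod 59) ✓
The order of 4 is 29, so the subgroup it generates has 29 elements.
[(Z/59Z)^× : ⟨4⟩] = 58/29 = 2.

2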